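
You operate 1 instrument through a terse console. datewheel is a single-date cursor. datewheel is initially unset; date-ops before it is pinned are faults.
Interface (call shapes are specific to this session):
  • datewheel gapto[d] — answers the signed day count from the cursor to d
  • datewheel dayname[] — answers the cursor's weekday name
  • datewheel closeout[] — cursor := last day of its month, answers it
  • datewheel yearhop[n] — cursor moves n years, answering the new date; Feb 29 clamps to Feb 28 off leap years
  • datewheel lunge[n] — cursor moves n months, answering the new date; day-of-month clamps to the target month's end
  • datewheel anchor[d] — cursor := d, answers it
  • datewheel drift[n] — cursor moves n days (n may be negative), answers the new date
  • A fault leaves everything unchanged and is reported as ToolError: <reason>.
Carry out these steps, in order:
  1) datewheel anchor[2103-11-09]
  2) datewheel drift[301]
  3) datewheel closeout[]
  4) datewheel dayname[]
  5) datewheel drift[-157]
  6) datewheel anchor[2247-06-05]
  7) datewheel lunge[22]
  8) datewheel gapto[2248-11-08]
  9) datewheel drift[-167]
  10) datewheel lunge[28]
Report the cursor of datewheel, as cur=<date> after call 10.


Answer: cur=2251-02-20

Derivation:
·→ datewheel anchor(d→2103-11-09)
·← 2103-11-09
·→ datewheel drift(n→301)
·← 2104-09-05
·→ datewheel closeout()
·← 2104-09-30
·→ datewheel dayname()
·← Tuesday
·→ datewheel drift(n→-157)
·← 2104-04-26
·→ datewheel anchor(d→2247-06-05)
·← 2247-06-05
·→ datewheel lunge(n→22)
·← 2249-04-05
·→ datewheel gapto(d→2248-11-08)
·← -148
·→ datewheel drift(n→-167)
·← 2248-10-20
·→ datewheel lunge(n→28)
·← 2251-02-20


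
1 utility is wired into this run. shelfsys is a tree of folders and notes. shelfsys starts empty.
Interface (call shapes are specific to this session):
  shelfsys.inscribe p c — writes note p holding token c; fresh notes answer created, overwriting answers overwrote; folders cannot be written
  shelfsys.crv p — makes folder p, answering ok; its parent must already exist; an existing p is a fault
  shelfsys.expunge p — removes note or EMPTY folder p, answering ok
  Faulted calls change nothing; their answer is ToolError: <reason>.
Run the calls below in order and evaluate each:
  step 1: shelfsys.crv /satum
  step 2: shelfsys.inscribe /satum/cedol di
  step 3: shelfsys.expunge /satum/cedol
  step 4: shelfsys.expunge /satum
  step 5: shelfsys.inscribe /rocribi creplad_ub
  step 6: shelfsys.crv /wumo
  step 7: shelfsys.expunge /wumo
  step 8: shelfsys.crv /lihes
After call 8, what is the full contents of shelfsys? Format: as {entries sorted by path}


==> shelfsys.crv(p: /satum)
<== ok
==> shelfsys.inscribe(p: /satum/cedol, c: di)
<== created
==> shelfsys.expunge(p: /satum/cedol)
<== ok
==> shelfsys.expunge(p: /satum)
<== ok
==> shelfsys.inscribe(p: /rocribi, c: creplad_ub)
<== created
==> shelfsys.crv(p: /wumo)
<== ok
==> shelfsys.expunge(p: /wumo)
<== ok
==> shelfsys.crv(p: /lihes)
<== ok

Answer: {lihes/, rocribi=creplad_ub}


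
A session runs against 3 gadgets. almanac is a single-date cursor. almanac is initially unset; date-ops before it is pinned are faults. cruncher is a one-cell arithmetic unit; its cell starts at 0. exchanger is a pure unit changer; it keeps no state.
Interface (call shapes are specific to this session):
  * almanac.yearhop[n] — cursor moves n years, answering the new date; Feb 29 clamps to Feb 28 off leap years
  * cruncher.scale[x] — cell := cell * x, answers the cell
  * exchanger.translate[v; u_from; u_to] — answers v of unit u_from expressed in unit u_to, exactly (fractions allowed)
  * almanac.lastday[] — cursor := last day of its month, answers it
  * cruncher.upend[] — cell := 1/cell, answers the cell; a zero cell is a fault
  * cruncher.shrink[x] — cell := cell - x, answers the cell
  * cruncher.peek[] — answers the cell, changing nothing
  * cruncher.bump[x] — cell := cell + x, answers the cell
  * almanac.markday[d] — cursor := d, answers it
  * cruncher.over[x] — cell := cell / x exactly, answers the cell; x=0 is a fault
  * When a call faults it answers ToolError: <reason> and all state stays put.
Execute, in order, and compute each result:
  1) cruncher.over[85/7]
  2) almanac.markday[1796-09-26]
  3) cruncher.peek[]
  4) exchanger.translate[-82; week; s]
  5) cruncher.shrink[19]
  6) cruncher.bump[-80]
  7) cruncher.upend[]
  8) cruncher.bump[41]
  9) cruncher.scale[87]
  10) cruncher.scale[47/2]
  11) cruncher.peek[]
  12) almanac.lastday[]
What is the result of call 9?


Answer: 117682/33

Derivation:
// over(85/7) : 0
// markday(1796-09-26) : 1796-09-26
// peek() : 0
// translate(-82, week, s) : -49593600
// shrink(19) : -19
// bump(-80) : -99
// upend() : -1/99
// bump(41) : 4058/99
// scale(87) : 117682/33
// scale(47/2) : 2765527/33
// peek() : 2765527/33
// lastday() : 1796-09-30


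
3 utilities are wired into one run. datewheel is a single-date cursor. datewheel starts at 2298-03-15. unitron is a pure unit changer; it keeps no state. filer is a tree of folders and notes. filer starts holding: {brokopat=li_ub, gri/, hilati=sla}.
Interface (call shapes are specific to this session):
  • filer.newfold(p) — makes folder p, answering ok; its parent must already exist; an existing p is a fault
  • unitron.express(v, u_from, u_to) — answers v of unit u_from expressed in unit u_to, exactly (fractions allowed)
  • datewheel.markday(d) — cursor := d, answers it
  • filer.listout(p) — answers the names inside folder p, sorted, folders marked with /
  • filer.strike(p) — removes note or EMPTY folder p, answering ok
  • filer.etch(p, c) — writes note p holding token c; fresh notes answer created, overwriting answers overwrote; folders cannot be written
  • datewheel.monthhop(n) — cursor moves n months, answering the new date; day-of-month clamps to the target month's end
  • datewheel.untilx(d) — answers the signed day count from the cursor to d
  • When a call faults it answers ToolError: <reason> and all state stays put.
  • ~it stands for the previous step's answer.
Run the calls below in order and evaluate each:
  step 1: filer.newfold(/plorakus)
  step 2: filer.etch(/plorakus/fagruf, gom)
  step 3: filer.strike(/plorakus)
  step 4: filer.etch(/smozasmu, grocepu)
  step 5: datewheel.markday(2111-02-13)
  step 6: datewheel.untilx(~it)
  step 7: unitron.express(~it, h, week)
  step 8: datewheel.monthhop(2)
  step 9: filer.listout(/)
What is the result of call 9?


Answer: [brokopat, gri/, hilati, plorakus/, smozasmu]

Derivation:
CALL newfold[p=/plorakus]
RET  ok
CALL etch[p=/plorakus/fagruf; c=gom]
RET  created
CALL strike[p=/plorakus]
RET  ToolError: not empty
CALL etch[p=/smozasmu; c=grocepu]
RET  created
CALL markday[d=2111-02-13]
RET  2111-02-13
CALL untilx[d=~it]
RET  0
CALL express[v=~it; u_from=h; u_to=week]
RET  0
CALL monthhop[n=2]
RET  2111-04-13
CALL listout[p=/]
RET  [brokopat, gri/, hilati, plorakus/, smozasmu]


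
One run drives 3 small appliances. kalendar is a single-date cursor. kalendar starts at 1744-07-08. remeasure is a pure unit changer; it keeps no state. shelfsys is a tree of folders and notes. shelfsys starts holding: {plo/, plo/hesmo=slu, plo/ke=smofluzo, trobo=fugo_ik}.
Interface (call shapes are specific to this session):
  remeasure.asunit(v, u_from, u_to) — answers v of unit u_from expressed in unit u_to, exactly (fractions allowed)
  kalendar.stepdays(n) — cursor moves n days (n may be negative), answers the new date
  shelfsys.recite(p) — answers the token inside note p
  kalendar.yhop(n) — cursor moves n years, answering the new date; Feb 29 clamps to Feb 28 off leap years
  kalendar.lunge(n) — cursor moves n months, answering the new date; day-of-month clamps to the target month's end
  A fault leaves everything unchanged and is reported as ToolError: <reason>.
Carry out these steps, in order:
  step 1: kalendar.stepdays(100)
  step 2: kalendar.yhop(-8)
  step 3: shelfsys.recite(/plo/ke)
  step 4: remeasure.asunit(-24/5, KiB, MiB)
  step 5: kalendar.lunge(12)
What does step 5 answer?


-> kalendar.stepdays(n→100)
<- 1744-10-16
-> kalendar.yhop(n→-8)
<- 1736-10-16
-> shelfsys.recite(p→/plo/ke)
<- smofluzo
-> remeasure.asunit(v→-24/5, u_from→KiB, u_to→MiB)
<- -3/640
-> kalendar.lunge(n→12)
<- 1737-10-16

Answer: 1737-10-16


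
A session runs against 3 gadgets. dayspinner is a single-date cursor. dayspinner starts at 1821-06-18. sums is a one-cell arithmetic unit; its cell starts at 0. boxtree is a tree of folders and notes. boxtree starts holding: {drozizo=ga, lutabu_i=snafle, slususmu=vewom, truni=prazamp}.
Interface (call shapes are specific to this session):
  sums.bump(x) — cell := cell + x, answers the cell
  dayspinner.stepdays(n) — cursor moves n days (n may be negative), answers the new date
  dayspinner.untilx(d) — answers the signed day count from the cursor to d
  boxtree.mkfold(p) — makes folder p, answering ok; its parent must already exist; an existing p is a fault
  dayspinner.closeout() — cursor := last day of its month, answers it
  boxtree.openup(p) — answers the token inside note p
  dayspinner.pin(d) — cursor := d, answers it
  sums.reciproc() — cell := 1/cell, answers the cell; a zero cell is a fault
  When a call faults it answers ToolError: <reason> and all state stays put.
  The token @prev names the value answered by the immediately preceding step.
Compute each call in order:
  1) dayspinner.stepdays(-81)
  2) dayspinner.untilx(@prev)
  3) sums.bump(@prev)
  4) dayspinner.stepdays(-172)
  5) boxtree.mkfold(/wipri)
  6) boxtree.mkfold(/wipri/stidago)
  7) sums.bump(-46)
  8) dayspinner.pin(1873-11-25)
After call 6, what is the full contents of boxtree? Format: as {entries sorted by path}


// dayspinner.stepdays(n: -81) : 1821-03-29
// dayspinner.untilx(d: @prev) : 0
// sums.bump(x: @prev) : 0
// dayspinner.stepdays(n: -172) : 1820-10-08
// boxtree.mkfold(p: /wipri) : ok
// boxtree.mkfold(p: /wipri/stidago) : ok
// sums.bump(x: -46) : -46
// dayspinner.pin(d: 1873-11-25) : 1873-11-25

Answer: {drozizo=ga, lutabu_i=snafle, slususmu=vewom, truni=prazamp, wipri/, wipri/stidago/}


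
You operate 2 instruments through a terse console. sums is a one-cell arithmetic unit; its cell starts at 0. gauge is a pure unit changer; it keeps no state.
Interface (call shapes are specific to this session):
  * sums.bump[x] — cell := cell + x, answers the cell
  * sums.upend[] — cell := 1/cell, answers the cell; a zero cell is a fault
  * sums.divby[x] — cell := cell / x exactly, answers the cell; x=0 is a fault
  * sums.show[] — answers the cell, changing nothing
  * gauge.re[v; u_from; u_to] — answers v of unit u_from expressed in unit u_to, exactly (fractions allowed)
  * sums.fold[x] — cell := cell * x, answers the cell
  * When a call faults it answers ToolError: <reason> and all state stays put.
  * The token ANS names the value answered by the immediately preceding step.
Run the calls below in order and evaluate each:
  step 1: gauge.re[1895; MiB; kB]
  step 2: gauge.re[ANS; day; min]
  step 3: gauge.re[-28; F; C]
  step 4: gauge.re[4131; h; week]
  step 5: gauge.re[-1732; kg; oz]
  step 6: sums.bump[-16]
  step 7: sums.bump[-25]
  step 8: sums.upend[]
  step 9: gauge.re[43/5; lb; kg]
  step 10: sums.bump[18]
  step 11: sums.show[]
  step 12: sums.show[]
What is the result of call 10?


Answer: 737/41

Derivation:
Step: gauge.re[v=1895; u_from=MiB; u_to=kB]
Result: 49676288/25
Step: gauge.re[v=ANS; u_from=day; u_to=min]
Result: 14306770944/5
Step: gauge.re[v=-28; u_from=F; u_to=C]
Result: -100/3
Step: gauge.re[v=4131; u_from=h; u_to=week]
Result: 1377/56
Step: gauge.re[v=-1732; u_from=kg; u_to=oz]
Result: -2771200000000/45359237
Step: sums.bump[x=-16]
Result: -16
Step: sums.bump[x=-25]
Result: -41
Step: sums.upend[]
Result: -1/41
Step: gauge.re[v=43/5; u_from=lb; u_to=kg]
Result: 1950447191/500000000
Step: sums.bump[x=18]
Result: 737/41
Step: sums.show[]
Result: 737/41
Step: sums.show[]
Result: 737/41


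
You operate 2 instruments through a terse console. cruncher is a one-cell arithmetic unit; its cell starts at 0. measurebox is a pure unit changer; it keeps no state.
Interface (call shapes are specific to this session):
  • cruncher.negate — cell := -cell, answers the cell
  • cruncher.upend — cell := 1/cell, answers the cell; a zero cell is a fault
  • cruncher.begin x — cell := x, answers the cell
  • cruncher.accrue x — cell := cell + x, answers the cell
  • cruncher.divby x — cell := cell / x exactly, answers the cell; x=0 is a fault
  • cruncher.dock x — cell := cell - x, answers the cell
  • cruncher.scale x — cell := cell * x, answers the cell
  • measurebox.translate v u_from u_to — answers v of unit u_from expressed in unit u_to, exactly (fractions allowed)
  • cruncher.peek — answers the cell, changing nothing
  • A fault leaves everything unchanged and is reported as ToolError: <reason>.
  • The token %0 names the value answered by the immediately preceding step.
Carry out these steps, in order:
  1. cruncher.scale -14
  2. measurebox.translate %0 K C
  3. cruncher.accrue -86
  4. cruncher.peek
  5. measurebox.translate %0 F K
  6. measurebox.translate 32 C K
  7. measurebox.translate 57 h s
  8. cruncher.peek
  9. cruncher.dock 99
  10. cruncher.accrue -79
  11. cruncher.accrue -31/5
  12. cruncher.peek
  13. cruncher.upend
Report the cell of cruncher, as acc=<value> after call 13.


CALL cruncher.scale[x: -14]
RET  0
CALL measurebox.translate[v: %0; u_from: K; u_to: C]
RET  -5463/20
CALL cruncher.accrue[x: -86]
RET  -86
CALL cruncher.peek[]
RET  -86
CALL measurebox.translate[v: %0; u_from: F; u_to: K]
RET  37367/180
CALL measurebox.translate[v: 32; u_from: C; u_to: K]
RET  6103/20
CALL measurebox.translate[v: 57; u_from: h; u_to: s]
RET  205200
CALL cruncher.peek[]
RET  -86
CALL cruncher.dock[x: 99]
RET  -185
CALL cruncher.accrue[x: -79]
RET  -264
CALL cruncher.accrue[x: -31/5]
RET  -1351/5
CALL cruncher.peek[]
RET  -1351/5
CALL cruncher.upend[]
RET  -5/1351

Answer: acc=-5/1351


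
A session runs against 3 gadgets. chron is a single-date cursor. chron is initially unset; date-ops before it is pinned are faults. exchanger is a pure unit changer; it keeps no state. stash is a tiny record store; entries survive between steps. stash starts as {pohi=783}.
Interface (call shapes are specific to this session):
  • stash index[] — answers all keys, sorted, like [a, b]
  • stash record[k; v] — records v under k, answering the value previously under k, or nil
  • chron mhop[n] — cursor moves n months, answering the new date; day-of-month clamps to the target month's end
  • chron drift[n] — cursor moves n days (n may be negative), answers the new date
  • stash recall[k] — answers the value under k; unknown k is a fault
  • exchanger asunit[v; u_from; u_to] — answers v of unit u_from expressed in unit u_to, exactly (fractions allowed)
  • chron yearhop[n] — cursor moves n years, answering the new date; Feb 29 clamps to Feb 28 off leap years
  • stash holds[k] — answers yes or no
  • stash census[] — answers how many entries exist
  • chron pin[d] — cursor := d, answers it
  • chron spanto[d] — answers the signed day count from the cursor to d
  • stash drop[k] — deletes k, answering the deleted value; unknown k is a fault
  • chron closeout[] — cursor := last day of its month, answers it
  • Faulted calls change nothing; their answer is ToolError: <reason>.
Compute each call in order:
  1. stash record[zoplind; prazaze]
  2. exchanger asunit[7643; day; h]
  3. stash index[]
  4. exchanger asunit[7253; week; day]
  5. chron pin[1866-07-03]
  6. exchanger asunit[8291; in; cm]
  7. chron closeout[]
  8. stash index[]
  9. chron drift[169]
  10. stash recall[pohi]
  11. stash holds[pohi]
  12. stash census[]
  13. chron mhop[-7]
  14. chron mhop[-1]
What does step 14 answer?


Answer: 1866-05-16

Derivation:
-- stash record(k=zoplind, v=prazaze) -> nil
-- exchanger asunit(v=7643, u_from=day, u_to=h) -> 183432
-- stash index() -> [pohi, zoplind]
-- exchanger asunit(v=7253, u_from=week, u_to=day) -> 50771
-- chron pin(d=1866-07-03) -> 1866-07-03
-- exchanger asunit(v=8291, u_from=in, u_to=cm) -> 1052957/50
-- chron closeout() -> 1866-07-31
-- stash index() -> [pohi, zoplind]
-- chron drift(n=169) -> 1867-01-16
-- stash recall(k=pohi) -> 783
-- stash holds(k=pohi) -> yes
-- stash census() -> 2
-- chron mhop(n=-7) -> 1866-06-16
-- chron mhop(n=-1) -> 1866-05-16


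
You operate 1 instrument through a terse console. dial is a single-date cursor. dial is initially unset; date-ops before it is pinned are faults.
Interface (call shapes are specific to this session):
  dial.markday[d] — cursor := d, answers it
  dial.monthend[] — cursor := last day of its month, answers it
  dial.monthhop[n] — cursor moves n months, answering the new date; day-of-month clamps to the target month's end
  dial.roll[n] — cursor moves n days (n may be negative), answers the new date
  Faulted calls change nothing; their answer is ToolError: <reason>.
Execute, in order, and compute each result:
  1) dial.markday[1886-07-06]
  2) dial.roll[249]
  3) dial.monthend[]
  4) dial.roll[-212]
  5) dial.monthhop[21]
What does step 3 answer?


Step: dial.markday[d: 1886-07-06]
Result: 1886-07-06
Step: dial.roll[n: 249]
Result: 1887-03-12
Step: dial.monthend[]
Result: 1887-03-31
Step: dial.roll[n: -212]
Result: 1886-08-31
Step: dial.monthhop[n: 21]
Result: 1888-05-31

Answer: 1887-03-31


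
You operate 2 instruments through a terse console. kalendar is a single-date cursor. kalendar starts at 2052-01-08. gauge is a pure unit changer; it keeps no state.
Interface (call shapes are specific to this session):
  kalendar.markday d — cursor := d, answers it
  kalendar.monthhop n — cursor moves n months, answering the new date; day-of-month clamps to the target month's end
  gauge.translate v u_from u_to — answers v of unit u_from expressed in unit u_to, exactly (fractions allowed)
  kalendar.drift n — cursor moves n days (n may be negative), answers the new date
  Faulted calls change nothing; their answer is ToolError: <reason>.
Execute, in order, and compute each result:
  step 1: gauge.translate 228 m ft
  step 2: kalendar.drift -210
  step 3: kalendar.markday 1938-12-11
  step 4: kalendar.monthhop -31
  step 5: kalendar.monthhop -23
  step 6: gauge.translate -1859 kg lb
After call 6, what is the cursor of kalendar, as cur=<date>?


>>> gauge.translate v='228' u_from='m' u_to='ft'
  95000/127
>>> kalendar.drift n='-210'
  2051-06-12
>>> kalendar.markday d='1938-12-11'
  1938-12-11
>>> kalendar.monthhop n='-31'
  1936-05-11
>>> kalendar.monthhop n='-23'
  1934-06-11
>>> gauge.translate v='-1859' u_from='kg' u_to='lb'
  -16900000000/4123567

Answer: cur=1934-06-11


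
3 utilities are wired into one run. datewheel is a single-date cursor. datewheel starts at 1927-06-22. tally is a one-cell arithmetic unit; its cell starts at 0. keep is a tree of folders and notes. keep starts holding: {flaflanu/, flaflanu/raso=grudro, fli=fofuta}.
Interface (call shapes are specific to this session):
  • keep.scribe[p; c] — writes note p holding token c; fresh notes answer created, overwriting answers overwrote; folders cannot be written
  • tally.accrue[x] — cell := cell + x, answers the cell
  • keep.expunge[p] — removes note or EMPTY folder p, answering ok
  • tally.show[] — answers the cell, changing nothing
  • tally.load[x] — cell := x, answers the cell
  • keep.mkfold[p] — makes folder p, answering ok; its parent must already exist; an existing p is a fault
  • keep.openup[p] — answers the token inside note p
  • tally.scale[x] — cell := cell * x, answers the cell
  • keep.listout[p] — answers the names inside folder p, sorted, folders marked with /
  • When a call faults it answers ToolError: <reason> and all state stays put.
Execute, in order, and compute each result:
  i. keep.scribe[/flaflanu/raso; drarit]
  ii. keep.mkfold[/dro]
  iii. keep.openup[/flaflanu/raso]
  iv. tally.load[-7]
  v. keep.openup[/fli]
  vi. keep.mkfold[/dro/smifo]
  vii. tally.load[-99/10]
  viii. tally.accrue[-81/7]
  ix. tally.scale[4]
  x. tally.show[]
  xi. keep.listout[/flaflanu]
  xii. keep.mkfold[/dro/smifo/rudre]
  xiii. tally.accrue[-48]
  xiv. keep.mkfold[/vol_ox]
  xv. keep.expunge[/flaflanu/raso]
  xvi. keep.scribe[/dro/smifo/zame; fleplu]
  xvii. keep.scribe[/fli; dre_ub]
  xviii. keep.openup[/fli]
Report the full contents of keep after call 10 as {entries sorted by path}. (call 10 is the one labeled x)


Answer: {dro/, dro/smifo/, flaflanu/, flaflanu/raso=drarit, fli=fofuta}

Derivation:
I use keep.scribe passing p: /flaflanu/raso, c: drarit, and observe overwrote.
I call keep.mkfold passing p: /dro, → ok.
Invoking keep.openup passing p: /flaflanu/raso, which returns drarit.
Using tally.load passing x: -7, giving -7.
Calling keep.openup passing p: /fli, which returns fofuta.
Calling keep.mkfold passing p: /dro/smifo, and observe ok.
I try tally.load passing x: -99/10, giving -99/10.
I call tally.accrue passing x: -81/7, and observe -1503/70.
Invoking tally.scale passing x: 4, — result: -3006/35.
Using tally.show, → -3006/35.
Invoking keep.listout passing p: /flaflanu, and observe [raso].
Next I call keep.mkfold passing p: /dro/smifo/rudre, giving ok.
Using tally.accrue passing x: -48, — result: -4686/35.
Calling keep.mkfold passing p: /vol_ox, → ok.
Then keep.expunge passing p: /flaflanu/raso, and see ok.
Invoking keep.scribe passing p: /dro/smifo/zame, c: fleplu, yielding created.
Then keep.scribe passing p: /fli, c: dre_ub, yielding overwrote.
Calling keep.openup passing p: /fli, → dre_ub.


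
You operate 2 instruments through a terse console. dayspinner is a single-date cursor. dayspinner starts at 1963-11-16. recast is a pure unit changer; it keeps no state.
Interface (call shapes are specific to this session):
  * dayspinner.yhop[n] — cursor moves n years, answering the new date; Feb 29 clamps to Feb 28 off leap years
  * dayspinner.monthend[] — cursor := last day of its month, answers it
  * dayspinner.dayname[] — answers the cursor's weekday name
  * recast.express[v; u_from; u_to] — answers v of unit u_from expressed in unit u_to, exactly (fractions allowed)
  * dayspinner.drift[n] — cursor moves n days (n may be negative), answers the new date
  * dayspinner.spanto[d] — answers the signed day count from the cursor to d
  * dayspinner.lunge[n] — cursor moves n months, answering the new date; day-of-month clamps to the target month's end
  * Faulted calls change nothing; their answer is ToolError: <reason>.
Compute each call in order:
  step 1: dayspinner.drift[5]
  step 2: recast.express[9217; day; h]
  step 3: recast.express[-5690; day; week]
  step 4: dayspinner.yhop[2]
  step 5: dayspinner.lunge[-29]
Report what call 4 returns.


I run dayspinner.drift with 5, — result: 1963-11-21.
Using recast.express with 9217, day, h, → 221208.
I call recast.express with -5690, day, week, — result: -5690/7.
Then dayspinner.yhop with 2, giving 1965-11-21.
Next I call dayspinner.lunge with -29, → 1963-06-21.

Answer: 1965-11-21


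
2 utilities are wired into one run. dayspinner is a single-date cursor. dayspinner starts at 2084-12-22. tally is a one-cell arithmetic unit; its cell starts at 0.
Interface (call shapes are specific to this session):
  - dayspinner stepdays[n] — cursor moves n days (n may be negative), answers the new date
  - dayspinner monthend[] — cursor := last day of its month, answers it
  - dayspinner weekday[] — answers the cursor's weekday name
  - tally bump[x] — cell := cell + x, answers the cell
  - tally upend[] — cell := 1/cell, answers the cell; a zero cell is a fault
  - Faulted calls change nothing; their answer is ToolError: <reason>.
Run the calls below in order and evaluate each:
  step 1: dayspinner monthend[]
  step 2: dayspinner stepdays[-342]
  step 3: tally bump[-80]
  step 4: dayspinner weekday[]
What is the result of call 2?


// 1. dayspinner monthend() ~> 2084-12-31
// 2. dayspinner stepdays(n='-342') ~> 2084-01-24
// 3. tally bump(x='-80') ~> -80
// 4. dayspinner weekday() ~> Monday

Answer: 2084-01-24


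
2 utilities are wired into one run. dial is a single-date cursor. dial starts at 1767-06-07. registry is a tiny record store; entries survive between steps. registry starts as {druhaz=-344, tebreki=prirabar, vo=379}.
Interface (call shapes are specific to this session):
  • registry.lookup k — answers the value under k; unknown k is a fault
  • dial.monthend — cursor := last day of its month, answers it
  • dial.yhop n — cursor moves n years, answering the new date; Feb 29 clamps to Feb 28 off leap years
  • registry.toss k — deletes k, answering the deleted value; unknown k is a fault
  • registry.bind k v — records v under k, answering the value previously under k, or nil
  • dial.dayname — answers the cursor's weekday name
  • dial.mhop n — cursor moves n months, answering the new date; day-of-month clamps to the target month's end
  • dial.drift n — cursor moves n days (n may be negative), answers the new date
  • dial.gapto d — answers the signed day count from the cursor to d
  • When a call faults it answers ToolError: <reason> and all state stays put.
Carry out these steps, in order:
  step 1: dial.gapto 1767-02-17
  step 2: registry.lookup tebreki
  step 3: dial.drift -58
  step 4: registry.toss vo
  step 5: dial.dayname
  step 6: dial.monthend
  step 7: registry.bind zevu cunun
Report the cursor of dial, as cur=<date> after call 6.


Answer: cur=1767-04-30

Derivation:
·→ dial.gapto(d=1767-02-17)
·← -110
·→ registry.lookup(k=tebreki)
·← prirabar
·→ dial.drift(n=-58)
·← 1767-04-10
·→ registry.toss(k=vo)
·← 379
·→ dial.dayname()
·← Friday
·→ dial.monthend()
·← 1767-04-30
·→ registry.bind(k=zevu, v=cunun)
·← nil


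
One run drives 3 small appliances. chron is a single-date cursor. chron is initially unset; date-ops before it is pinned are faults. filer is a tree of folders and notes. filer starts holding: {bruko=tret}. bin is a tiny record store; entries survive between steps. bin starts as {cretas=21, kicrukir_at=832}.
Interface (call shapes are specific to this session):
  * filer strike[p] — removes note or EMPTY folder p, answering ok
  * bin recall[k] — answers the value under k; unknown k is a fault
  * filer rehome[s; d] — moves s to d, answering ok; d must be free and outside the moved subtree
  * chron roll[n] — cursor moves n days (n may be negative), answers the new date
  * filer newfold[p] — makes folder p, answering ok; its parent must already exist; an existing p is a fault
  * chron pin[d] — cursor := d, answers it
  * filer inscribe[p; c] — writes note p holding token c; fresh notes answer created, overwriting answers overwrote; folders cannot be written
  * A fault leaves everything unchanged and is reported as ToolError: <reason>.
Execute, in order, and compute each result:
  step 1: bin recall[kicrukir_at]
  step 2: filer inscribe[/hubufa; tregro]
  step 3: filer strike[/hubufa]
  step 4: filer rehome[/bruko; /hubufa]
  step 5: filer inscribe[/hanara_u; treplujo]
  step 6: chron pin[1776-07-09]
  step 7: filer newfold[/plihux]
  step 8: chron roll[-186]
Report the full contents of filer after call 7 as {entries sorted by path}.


% bin recall k=kicrukir_at
= 832
% filer inscribe p=/hubufa c=tregro
= created
% filer strike p=/hubufa
= ok
% filer rehome s=/bruko d=/hubufa
= ok
% filer inscribe p=/hanara_u c=treplujo
= created
% chron pin d=1776-07-09
= 1776-07-09
% filer newfold p=/plihux
= ok
% chron roll n=-186
= 1776-01-05

Answer: {hanara_u=treplujo, hubufa=tret, plihux/}


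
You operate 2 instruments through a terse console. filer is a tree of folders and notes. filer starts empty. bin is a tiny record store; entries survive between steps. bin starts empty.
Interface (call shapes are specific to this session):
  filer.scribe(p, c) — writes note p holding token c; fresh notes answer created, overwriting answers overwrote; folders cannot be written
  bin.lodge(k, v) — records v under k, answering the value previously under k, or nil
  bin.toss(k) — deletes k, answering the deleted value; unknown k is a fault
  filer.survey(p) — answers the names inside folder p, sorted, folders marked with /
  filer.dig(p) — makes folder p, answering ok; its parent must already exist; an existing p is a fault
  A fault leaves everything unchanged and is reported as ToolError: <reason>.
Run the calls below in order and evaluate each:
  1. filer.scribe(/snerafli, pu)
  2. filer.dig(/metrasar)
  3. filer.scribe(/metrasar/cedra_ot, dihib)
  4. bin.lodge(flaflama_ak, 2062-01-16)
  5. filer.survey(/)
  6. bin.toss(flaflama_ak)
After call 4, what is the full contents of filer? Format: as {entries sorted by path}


Act: filer.scribe[/snerafli; pu]
Obs: created
Act: filer.dig[/metrasar]
Obs: ok
Act: filer.scribe[/metrasar/cedra_ot; dihib]
Obs: created
Act: bin.lodge[flaflama_ak; 2062-01-16]
Obs: nil
Act: filer.survey[/]
Obs: [metrasar/, snerafli]
Act: bin.toss[flaflama_ak]
Obs: 2062-01-16

Answer: {metrasar/, metrasar/cedra_ot=dihib, snerafli=pu}


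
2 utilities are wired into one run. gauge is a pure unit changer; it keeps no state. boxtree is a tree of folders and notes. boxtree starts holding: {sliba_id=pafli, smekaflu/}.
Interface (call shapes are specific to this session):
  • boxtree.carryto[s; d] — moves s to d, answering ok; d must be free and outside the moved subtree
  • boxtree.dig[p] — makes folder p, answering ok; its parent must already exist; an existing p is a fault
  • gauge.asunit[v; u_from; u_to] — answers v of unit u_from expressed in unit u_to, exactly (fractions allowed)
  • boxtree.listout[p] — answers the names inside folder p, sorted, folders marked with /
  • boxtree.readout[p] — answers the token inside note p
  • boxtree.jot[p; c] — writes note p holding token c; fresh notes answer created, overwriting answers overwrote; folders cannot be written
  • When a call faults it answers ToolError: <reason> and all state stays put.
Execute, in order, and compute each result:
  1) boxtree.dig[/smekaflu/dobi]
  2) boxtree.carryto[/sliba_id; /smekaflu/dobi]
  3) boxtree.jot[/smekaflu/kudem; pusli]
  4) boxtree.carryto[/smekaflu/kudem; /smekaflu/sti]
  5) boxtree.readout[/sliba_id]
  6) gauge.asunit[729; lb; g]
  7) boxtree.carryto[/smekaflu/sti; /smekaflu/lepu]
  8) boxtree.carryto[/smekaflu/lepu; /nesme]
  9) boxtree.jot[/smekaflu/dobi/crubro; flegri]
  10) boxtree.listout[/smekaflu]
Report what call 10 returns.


Answer: [dobi/]

Derivation:
// 1. boxtree.dig(p=/smekaflu/dobi) == ok
// 2. boxtree.carryto(s=/sliba_id, d=/smekaflu/dobi) == ToolError: exists
// 3. boxtree.jot(p=/smekaflu/kudem, c=pusli) == created
// 4. boxtree.carryto(s=/smekaflu/kudem, d=/smekaflu/sti) == ok
// 5. boxtree.readout(p=/sliba_id) == pafli
// 6. gauge.asunit(v=729, u_from=lb, u_to=g) == 33066883773/100000
// 7. boxtree.carryto(s=/smekaflu/sti, d=/smekaflu/lepu) == ok
// 8. boxtree.carryto(s=/smekaflu/lepu, d=/nesme) == ok
// 9. boxtree.jot(p=/smekaflu/dobi/crubro, c=flegri) == created
// 10. boxtree.listout(p=/smekaflu) == [dobi/]


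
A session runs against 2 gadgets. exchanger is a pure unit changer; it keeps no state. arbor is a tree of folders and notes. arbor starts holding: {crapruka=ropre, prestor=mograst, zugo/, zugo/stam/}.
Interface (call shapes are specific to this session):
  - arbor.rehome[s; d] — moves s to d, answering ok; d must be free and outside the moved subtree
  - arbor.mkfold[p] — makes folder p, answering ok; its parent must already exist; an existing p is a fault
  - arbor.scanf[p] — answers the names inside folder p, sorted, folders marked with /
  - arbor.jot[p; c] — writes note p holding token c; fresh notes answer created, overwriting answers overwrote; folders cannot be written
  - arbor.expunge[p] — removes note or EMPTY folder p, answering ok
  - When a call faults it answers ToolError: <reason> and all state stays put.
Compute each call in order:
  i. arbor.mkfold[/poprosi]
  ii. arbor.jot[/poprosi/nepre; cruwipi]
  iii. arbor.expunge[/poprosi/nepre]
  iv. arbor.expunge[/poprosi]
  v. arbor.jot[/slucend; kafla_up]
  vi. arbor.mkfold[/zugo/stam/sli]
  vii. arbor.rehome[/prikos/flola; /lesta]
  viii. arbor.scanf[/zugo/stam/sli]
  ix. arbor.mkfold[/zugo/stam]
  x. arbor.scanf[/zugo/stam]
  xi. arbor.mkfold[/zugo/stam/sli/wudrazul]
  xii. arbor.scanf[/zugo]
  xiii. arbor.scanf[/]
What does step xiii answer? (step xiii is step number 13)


Answer: [crapruka, prestor, slucend, zugo/]

Derivation:
Step: mkfold[p→/poprosi]
Result: ok
Step: jot[p→/poprosi/nepre; c→cruwipi]
Result: created
Step: expunge[p→/poprosi/nepre]
Result: ok
Step: expunge[p→/poprosi]
Result: ok
Step: jot[p→/slucend; c→kafla_up]
Result: created
Step: mkfold[p→/zugo/stam/sli]
Result: ok
Step: rehome[s→/prikos/flola; d→/lesta]
Result: ToolError: not found
Step: scanf[p→/zugo/stam/sli]
Result: []
Step: mkfold[p→/zugo/stam]
Result: ToolError: exists
Step: scanf[p→/zugo/stam]
Result: [sli/]
Step: mkfold[p→/zugo/stam/sli/wudrazul]
Result: ok
Step: scanf[p→/zugo]
Result: [stam/]
Step: scanf[p→/]
Result: [crapruka, prestor, slucend, zugo/]


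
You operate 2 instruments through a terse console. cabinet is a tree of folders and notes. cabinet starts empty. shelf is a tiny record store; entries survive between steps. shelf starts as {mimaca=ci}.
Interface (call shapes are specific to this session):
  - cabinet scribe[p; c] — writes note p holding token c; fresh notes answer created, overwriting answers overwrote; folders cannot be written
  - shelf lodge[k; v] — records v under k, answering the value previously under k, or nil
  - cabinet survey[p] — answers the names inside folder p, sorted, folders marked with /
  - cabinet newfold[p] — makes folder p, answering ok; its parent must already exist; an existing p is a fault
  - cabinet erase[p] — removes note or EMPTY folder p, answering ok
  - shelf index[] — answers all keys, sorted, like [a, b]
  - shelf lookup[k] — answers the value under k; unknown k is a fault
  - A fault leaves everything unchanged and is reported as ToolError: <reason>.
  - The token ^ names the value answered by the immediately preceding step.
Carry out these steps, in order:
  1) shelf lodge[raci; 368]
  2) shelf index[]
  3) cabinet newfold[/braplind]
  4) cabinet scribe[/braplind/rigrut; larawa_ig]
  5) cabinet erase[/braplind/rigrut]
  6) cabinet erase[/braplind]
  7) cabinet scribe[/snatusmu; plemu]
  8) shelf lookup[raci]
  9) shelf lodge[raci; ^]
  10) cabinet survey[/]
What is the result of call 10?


~$ shelf lodge k: raci v: 368
[out] nil
~$ shelf index
[out] [mimaca, raci]
~$ cabinet newfold p: /braplind
[out] ok
~$ cabinet scribe p: /braplind/rigrut c: larawa_ig
[out] created
~$ cabinet erase p: /braplind/rigrut
[out] ok
~$ cabinet erase p: /braplind
[out] ok
~$ cabinet scribe p: /snatusmu c: plemu
[out] created
~$ shelf lookup k: raci
[out] 368
~$ shelf lodge k: raci v: ^
[out] 368
~$ cabinet survey p: /
[out] [snatusmu]

Answer: [snatusmu]


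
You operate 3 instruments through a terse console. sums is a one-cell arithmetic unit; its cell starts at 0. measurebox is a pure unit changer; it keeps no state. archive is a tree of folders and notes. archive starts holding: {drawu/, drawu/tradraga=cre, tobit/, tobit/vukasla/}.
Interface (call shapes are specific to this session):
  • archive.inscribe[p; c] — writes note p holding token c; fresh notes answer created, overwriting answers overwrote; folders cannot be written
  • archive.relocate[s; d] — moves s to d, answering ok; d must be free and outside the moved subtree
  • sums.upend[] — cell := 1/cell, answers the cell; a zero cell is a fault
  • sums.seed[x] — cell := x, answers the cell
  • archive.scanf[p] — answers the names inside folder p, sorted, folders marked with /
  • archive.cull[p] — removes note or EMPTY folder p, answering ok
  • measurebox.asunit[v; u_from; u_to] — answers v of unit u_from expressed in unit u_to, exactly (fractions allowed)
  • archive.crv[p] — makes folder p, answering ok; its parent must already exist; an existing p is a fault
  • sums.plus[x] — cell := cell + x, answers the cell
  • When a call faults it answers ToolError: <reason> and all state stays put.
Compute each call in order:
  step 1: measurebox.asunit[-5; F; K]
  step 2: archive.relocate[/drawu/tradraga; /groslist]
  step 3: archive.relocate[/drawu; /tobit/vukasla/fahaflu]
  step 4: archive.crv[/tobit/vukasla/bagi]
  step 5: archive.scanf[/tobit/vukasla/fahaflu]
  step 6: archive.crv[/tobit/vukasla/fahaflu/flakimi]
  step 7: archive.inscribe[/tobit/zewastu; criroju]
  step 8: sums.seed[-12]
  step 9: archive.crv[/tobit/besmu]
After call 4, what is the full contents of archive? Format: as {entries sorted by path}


Answer: {groslist=cre, tobit/, tobit/vukasla/, tobit/vukasla/bagi/, tobit/vukasla/fahaflu/}

Derivation:
==> measurebox.asunit(v=-5, u_from=F, u_to=K)
<== 45467/180
==> archive.relocate(s=/drawu/tradraga, d=/groslist)
<== ok
==> archive.relocate(s=/drawu, d=/tobit/vukasla/fahaflu)
<== ok
==> archive.crv(p=/tobit/vukasla/bagi)
<== ok
==> archive.scanf(p=/tobit/vukasla/fahaflu)
<== []
==> archive.crv(p=/tobit/vukasla/fahaflu/flakimi)
<== ok
==> archive.inscribe(p=/tobit/zewastu, c=criroju)
<== created
==> sums.seed(x=-12)
<== -12
==> archive.crv(p=/tobit/besmu)
<== ok


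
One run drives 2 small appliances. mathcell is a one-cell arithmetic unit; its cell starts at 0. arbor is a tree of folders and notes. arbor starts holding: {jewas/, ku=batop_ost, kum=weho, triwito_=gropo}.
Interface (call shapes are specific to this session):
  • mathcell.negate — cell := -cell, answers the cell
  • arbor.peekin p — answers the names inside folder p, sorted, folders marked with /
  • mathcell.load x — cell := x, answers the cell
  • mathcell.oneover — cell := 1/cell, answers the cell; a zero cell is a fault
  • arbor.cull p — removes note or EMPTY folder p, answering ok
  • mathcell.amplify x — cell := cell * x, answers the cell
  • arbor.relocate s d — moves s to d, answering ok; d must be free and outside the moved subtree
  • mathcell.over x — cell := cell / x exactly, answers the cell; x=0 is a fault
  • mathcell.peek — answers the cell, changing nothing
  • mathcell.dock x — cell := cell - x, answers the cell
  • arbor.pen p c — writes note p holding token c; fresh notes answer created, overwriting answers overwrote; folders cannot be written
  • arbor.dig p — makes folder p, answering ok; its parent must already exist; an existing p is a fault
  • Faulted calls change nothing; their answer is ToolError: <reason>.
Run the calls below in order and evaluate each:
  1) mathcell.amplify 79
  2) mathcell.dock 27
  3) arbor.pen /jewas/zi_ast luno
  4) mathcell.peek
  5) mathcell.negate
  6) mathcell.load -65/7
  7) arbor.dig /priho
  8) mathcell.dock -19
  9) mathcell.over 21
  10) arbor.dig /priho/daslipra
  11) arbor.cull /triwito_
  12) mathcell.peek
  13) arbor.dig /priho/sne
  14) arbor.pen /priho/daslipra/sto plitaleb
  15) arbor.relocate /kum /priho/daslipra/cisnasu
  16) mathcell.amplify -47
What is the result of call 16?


% mathcell.amplify x: 79
:: 0
% mathcell.dock x: 27
:: -27
% arbor.pen p: /jewas/zi_ast c: luno
:: created
% mathcell.peek
:: -27
% mathcell.negate
:: 27
% mathcell.load x: -65/7
:: -65/7
% arbor.dig p: /priho
:: ok
% mathcell.dock x: -19
:: 68/7
% mathcell.over x: 21
:: 68/147
% arbor.dig p: /priho/daslipra
:: ok
% arbor.cull p: /triwito_
:: ok
% mathcell.peek
:: 68/147
% arbor.dig p: /priho/sne
:: ok
% arbor.pen p: /priho/daslipra/sto c: plitaleb
:: created
% arbor.relocate s: /kum d: /priho/daslipra/cisnasu
:: ok
% mathcell.amplify x: -47
:: -3196/147

Answer: -3196/147


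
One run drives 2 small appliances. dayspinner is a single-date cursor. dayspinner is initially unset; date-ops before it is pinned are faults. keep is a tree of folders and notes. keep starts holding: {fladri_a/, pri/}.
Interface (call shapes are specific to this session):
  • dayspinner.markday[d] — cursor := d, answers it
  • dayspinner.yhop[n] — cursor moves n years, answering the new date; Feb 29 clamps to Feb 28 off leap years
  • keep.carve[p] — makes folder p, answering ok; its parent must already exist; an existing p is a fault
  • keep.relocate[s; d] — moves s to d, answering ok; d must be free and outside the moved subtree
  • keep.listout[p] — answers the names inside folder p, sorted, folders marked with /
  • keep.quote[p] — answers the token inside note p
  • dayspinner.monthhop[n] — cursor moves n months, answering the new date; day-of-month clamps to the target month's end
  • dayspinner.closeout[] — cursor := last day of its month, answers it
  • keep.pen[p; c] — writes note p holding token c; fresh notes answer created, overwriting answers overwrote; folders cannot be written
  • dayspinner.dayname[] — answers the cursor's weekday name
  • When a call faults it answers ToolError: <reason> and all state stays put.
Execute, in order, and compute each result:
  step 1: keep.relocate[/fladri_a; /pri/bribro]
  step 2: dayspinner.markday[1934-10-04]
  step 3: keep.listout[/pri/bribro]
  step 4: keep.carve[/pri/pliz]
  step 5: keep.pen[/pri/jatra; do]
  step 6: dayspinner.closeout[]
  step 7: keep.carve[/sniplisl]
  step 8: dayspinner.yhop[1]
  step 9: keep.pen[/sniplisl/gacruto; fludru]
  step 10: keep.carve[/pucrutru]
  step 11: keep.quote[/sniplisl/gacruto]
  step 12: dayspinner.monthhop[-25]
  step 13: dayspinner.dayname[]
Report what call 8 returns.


# keep.relocate(s='/fladri_a', d='/pri/bribro') -> ok
# dayspinner.markday(d='1934-10-04') -> 1934-10-04
# keep.listout(p='/pri/bribro') -> []
# keep.carve(p='/pri/pliz') -> ok
# keep.pen(p='/pri/jatra', c='do') -> created
# dayspinner.closeout() -> 1934-10-31
# keep.carve(p='/sniplisl') -> ok
# dayspinner.yhop(n='1') -> 1935-10-31
# keep.pen(p='/sniplisl/gacruto', c='fludru') -> created
# keep.carve(p='/pucrutru') -> ok
# keep.quote(p='/sniplisl/gacruto') -> fludru
# dayspinner.monthhop(n='-25') -> 1933-09-30
# dayspinner.dayname() -> Saturday

Answer: 1935-10-31
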